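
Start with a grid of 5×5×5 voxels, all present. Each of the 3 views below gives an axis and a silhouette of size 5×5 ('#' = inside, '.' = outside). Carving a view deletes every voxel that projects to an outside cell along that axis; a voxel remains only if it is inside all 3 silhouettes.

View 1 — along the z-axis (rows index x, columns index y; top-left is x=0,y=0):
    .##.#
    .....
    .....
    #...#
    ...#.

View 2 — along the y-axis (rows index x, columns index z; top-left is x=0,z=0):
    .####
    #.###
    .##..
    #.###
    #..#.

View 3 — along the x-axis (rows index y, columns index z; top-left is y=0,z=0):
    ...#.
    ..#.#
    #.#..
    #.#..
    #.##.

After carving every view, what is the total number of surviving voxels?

|visual hull| = 10

before carving: 125 voxels (5×5×5)
step 1: project along z, AND mask (6/25) → |grid| = 30
step 2: project along y, AND mask (16/25) → |grid| = 22
step 3: project along x, AND mask (10/25) → |grid| = 10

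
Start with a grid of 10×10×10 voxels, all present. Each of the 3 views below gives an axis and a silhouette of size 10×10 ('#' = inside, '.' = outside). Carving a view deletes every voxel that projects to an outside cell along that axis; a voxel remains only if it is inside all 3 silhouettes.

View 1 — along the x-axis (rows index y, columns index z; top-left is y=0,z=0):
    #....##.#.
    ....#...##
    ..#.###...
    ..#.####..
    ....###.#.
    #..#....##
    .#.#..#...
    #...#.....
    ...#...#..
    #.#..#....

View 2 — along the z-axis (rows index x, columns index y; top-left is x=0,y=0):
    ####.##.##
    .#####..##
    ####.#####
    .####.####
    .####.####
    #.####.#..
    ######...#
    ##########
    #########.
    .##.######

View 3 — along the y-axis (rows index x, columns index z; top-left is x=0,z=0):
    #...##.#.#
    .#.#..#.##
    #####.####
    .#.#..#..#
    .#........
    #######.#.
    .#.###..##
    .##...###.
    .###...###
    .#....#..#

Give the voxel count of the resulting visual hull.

|visual hull| = 131

full grid |V| = 1000
carve view 1 (along x, YZ-mask fill 34/100): 340 voxels remain
carve view 2 (along z, XY-mask fill 80/100): 275 voxels remain
carve view 3 (along y, XZ-mask fill 52/100): 131 voxels remain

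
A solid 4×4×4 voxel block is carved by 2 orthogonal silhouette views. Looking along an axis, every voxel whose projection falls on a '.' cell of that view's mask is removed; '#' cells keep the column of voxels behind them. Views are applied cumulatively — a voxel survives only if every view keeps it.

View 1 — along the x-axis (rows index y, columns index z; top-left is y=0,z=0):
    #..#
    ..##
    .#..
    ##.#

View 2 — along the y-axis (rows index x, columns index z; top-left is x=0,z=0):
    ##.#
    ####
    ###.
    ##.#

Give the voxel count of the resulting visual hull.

remaining voxels: 27

start: 4×4×4 = 64 voxels
  1. axis=0 (YZ plane), |mask|=8  ⇒  voxels=32
  2. axis=1 (XZ plane), |mask|=13  ⇒  voxels=27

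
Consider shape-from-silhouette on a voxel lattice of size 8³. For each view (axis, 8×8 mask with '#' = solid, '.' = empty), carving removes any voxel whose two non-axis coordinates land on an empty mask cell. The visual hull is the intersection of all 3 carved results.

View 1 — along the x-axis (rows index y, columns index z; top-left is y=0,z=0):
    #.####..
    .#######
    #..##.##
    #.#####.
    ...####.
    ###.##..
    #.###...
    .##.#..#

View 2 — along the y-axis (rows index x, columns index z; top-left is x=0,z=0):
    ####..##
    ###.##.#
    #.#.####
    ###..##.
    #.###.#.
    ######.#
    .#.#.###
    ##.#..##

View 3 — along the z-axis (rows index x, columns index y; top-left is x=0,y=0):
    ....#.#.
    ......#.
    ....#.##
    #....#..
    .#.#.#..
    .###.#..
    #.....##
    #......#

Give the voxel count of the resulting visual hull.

initial block: 8^3 = 512
after view 1 [x-axis, 40 of 64 cells solid] → remaining = 320
after view 2 [y-axis, 45 of 64 cells solid] → remaining = 218
after view 3 [z-axis, 20 of 64 cells solid] → remaining = 65

|visual hull| = 65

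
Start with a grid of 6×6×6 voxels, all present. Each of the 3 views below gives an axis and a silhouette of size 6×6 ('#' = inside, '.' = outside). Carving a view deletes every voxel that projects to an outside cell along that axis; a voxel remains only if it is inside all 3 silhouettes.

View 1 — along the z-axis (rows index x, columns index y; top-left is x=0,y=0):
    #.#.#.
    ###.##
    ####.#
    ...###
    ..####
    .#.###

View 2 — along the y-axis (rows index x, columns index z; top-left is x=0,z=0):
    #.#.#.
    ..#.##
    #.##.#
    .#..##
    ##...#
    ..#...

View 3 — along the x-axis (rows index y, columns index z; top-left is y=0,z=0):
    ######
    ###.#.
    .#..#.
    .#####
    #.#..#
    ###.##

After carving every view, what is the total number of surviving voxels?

full grid |V| = 216
[1] z-view keeps 24 columns → grid now 144
[2] y-view keeps 17 columns → grid now 69
[3] x-view keeps 25 columns → grid now 48

|visual hull| = 48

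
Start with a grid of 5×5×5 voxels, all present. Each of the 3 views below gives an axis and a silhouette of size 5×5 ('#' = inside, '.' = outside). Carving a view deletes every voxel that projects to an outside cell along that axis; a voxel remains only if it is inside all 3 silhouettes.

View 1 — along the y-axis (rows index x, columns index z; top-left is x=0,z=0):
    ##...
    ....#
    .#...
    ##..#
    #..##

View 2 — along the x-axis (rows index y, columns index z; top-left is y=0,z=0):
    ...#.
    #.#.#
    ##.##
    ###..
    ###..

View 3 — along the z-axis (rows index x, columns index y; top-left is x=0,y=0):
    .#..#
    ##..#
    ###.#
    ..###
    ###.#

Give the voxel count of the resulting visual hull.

start: 5×5×5 = 125 voxels
[1] y-view keeps 10 columns → grid now 50
[2] x-view keeps 14 columns → grid now 29
[3] z-view keeps 16 columns → grid now 20

voxel count = 20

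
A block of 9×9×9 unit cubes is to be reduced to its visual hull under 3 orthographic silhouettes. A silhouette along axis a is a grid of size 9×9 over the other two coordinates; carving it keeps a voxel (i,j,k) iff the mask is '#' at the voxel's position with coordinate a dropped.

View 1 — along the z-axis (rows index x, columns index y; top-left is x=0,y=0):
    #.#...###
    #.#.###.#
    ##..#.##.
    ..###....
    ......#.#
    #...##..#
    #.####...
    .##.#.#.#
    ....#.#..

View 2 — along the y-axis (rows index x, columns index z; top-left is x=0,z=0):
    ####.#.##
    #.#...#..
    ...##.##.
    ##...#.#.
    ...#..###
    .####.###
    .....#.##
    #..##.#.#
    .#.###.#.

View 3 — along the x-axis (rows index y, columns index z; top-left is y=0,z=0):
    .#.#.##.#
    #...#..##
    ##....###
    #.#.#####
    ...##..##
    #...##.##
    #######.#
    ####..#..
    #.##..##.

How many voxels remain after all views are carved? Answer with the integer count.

|visual hull| = 108

before carving: 729 voxels (9×9×9)
V1 z: intersect with XY mask (37 set) -- 333 left
V2 y: intersect with XZ mask (42 set) -- 171 left
V3 x: intersect with YZ mask (48 set) -- 108 left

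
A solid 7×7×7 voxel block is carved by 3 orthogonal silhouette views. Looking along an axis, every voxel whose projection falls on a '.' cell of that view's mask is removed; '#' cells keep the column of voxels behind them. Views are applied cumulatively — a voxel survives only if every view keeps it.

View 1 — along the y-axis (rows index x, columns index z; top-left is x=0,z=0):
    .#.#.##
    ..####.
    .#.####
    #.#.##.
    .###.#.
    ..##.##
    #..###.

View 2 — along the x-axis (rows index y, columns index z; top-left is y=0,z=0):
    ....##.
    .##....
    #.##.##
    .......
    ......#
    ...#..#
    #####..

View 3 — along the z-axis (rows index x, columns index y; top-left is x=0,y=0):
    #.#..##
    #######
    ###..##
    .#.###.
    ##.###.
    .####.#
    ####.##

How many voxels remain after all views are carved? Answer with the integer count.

|visual hull| = 51

initial block: 7^3 = 343
step 1: project along y, AND mask (29/49) → |grid| = 203
step 2: project along x, AND mask (17/49) → |grid| = 71
step 3: project along z, AND mask (36/49) → |grid| = 51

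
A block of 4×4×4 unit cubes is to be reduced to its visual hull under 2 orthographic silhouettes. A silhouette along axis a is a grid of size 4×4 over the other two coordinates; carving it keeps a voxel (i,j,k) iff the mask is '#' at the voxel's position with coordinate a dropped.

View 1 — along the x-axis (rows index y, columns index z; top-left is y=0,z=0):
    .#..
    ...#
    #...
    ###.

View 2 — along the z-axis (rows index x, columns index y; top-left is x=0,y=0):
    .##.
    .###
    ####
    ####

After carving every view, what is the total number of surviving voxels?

before carving: 64 voxels (4×4×4)
[1] x-view keeps 6 columns → grid now 24
[2] z-view keeps 13 columns → grid now 19

voxel count = 19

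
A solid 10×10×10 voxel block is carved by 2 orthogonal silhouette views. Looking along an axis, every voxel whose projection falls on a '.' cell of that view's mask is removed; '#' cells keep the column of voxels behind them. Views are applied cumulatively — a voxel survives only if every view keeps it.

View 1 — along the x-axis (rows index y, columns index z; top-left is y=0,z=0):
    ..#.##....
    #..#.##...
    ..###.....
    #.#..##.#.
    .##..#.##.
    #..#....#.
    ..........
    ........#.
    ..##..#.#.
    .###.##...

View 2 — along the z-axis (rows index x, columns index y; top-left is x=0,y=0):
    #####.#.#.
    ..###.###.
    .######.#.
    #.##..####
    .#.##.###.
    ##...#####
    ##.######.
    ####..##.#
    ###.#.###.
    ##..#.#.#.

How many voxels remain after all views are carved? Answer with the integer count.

full grid |V| = 1000
step 1: project along x, AND mask (33/100) → |grid| = 330
step 2: project along z, AND mask (67/100) → |grid| = 208

remaining voxels: 208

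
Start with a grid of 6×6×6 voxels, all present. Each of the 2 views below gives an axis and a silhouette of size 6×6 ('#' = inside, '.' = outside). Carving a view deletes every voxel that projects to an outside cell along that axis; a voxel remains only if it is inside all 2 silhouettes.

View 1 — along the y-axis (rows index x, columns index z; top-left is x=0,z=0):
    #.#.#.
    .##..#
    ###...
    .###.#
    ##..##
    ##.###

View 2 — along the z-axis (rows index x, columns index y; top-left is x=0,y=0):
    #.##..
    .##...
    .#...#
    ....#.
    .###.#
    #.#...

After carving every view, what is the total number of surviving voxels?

initial block: 6^3 = 216
  1. axis=1 (XZ plane), |mask|=22  ⇒  voxels=132
  2. axis=2 (XY plane), |mask|=14  ⇒  voxels=51

remaining voxels: 51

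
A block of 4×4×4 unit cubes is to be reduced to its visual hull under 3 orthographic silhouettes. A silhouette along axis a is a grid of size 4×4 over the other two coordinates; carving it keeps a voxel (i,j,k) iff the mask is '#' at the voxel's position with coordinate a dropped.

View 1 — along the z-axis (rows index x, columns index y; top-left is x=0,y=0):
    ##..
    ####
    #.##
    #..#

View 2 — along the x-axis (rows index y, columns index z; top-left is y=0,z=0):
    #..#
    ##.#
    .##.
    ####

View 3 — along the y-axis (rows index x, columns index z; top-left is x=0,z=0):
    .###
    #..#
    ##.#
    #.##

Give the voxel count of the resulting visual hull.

remaining voxels: 20

full grid |V| = 64
step 1: project along z, AND mask (11/16) → |grid| = 44
step 2: project along x, AND mask (11/16) → |grid| = 30
step 3: project along y, AND mask (11/16) → |grid| = 20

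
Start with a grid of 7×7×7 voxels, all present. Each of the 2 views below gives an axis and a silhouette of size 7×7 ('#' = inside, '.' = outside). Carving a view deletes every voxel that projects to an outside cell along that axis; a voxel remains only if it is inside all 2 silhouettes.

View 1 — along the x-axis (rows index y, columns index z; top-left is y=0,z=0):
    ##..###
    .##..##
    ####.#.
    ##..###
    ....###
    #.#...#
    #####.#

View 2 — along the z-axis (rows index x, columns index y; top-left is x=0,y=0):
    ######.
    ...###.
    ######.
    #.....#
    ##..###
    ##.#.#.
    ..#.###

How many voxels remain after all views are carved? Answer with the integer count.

127 voxels

start: 7×7×7 = 343 voxels
carve view 1 (along x, YZ-mask fill 31/49): 217 voxels remain
carve view 2 (along z, XY-mask fill 30/49): 127 voxels remain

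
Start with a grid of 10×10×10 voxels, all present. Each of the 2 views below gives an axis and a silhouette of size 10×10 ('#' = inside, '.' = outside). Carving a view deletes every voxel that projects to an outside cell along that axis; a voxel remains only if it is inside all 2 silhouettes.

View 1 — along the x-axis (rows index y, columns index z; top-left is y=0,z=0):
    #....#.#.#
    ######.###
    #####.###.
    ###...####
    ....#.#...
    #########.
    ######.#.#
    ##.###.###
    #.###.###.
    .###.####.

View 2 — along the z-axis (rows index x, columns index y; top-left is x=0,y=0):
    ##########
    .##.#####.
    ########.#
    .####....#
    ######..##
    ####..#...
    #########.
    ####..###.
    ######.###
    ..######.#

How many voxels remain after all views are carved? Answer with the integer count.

full grid |V| = 1000
step 1: project along x, AND mask (69/100) → |grid| = 690
step 2: project along z, AND mask (76/100) → |grid| = 527

voxel count = 527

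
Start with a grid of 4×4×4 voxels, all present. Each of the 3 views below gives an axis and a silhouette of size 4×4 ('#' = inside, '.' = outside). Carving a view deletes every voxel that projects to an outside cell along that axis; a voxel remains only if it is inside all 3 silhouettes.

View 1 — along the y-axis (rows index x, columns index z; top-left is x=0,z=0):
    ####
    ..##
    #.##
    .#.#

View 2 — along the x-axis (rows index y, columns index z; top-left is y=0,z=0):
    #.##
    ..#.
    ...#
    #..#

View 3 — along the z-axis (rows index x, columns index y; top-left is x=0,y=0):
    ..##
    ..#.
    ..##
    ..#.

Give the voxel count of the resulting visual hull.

8 voxels

initial block: 4^3 = 64
after view 1 [y-axis, 11 of 16 cells solid] → remaining = 44
after view 2 [x-axis, 7 of 16 cells solid] → remaining = 22
after view 3 [z-axis, 6 of 16 cells solid] → remaining = 8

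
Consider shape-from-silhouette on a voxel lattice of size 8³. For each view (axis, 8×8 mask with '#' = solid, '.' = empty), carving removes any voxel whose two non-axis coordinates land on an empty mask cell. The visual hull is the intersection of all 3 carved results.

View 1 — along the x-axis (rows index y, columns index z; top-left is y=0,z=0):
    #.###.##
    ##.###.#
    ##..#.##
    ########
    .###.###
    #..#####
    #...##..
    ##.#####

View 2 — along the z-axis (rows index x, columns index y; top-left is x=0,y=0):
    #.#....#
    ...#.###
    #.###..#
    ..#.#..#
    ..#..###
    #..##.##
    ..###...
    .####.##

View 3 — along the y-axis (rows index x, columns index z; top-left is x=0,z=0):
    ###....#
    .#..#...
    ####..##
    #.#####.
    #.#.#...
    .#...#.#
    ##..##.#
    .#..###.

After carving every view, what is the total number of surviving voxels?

voxel count = 102

start: 8×8×8 = 512 voxels
after view 1 [x-axis, 47 of 64 cells solid] → remaining = 376
after view 2 [z-axis, 33 of 64 cells solid] → remaining = 197
after view 3 [y-axis, 33 of 64 cells solid] → remaining = 102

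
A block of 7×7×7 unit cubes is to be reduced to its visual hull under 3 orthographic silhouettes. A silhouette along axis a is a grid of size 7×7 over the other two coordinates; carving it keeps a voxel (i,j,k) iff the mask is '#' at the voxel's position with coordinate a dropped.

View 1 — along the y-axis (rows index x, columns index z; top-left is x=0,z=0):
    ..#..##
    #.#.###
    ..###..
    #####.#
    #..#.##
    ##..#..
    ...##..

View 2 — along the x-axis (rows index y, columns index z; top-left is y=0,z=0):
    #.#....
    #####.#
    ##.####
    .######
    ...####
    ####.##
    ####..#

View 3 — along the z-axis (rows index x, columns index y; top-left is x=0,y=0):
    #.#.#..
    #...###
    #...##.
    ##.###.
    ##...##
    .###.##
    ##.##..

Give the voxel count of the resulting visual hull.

voxel count = 72

full grid |V| = 343
step 1: project along y, AND mask (26/49) → |grid| = 182
step 2: project along x, AND mask (35/49) → |grid| = 130
step 3: project along z, AND mask (28/49) → |grid| = 72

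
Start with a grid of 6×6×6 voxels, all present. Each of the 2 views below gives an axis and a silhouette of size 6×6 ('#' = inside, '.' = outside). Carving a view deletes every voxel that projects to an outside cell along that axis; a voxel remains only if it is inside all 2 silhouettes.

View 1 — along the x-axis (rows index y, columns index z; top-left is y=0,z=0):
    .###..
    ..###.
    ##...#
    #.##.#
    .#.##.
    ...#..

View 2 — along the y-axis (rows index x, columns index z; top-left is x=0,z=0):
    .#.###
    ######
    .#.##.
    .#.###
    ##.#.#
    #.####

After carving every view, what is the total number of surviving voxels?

|visual hull| = 77

initial block: 6^3 = 216
V1 x: intersect with YZ mask (17 set) -- 102 left
V2 y: intersect with XZ mask (26 set) -- 77 left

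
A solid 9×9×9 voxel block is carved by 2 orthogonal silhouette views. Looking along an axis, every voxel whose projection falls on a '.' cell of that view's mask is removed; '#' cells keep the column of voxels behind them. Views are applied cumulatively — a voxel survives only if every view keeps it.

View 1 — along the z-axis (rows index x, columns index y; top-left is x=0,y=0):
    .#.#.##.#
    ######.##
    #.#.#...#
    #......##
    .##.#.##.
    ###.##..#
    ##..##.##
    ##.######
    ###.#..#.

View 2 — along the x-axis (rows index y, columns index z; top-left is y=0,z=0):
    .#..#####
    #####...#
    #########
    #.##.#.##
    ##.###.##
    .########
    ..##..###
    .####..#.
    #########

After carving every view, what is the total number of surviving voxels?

344 voxels

full grid |V| = 729
  1. axis=2 (XY plane), |mask|=50  ⇒  voxels=450
  2. axis=0 (YZ plane), |mask|=61  ⇒  voxels=344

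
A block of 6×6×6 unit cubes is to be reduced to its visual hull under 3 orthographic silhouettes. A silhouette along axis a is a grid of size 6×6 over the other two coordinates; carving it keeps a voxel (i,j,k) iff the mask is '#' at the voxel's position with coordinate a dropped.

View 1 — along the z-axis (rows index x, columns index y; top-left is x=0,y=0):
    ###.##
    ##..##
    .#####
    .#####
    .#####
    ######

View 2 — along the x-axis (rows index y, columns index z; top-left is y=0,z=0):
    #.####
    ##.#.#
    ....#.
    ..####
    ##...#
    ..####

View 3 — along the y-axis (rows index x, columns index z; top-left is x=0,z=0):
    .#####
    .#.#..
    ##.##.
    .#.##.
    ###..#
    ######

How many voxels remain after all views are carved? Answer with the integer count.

remaining voxels: 68

initial block: 6^3 = 216
step 1: project along z, AND mask (30/36) → |grid| = 180
step 2: project along x, AND mask (21/36) → |grid| = 102
step 3: project along y, AND mask (24/36) → |grid| = 68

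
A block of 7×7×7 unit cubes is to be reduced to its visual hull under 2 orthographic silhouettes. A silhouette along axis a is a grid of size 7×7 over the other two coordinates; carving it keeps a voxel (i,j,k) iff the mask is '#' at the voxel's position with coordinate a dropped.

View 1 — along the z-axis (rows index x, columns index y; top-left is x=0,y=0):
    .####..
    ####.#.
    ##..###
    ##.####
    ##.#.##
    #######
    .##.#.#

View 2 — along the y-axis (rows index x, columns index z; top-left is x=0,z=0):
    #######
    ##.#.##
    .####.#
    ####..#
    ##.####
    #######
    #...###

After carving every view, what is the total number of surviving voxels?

initial block: 7^3 = 343
step 1: project along z, AND mask (36/49) → |grid| = 252
step 2: project along y, AND mask (39/49) → |grid| = 203

voxel count = 203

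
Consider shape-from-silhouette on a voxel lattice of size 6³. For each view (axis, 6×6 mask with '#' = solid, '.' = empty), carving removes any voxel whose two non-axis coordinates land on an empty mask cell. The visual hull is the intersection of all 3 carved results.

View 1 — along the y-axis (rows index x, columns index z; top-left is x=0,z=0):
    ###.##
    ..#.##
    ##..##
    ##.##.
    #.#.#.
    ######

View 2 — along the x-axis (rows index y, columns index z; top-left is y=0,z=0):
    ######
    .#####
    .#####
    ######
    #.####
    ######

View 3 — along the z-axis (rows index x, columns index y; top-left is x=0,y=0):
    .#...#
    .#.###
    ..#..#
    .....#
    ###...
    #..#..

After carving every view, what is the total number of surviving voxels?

start: 6×6×6 = 216 voxels
step 1: project along y, AND mask (25/36) → |grid| = 150
step 2: project along x, AND mask (33/36) → |grid| = 136
step 3: project along z, AND mask (14/36) → |grid| = 51

remaining voxels: 51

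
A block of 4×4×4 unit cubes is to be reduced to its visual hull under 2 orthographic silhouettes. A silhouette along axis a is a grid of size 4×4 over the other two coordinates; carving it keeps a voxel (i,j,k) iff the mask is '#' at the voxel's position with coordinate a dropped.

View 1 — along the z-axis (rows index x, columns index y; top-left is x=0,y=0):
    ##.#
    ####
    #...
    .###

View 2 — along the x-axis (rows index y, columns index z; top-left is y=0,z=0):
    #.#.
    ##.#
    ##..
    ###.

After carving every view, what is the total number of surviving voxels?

initial block: 4^3 = 64
V1 z: intersect with XY mask (11 set) -- 44 left
V2 x: intersect with YZ mask (10 set) -- 28 left

|visual hull| = 28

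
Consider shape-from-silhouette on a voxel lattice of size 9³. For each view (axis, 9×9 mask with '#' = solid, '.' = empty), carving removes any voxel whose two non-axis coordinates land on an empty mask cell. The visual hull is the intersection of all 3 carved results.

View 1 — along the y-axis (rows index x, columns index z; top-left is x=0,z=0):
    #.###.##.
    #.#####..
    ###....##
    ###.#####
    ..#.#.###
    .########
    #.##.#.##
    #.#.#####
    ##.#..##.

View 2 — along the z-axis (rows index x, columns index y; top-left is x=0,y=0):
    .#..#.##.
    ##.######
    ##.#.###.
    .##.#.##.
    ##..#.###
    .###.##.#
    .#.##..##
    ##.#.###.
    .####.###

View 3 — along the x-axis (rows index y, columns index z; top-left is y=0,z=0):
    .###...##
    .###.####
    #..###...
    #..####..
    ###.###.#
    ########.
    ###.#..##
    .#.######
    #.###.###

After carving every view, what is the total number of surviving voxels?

before carving: 729 voxels (9×9×9)
V1 y: intersect with XZ mask (56 set) -- 504 left
V2 z: intersect with XY mask (53 set) -- 327 left
V3 x: intersect with YZ mask (56 set) -- 227 left

remaining voxels: 227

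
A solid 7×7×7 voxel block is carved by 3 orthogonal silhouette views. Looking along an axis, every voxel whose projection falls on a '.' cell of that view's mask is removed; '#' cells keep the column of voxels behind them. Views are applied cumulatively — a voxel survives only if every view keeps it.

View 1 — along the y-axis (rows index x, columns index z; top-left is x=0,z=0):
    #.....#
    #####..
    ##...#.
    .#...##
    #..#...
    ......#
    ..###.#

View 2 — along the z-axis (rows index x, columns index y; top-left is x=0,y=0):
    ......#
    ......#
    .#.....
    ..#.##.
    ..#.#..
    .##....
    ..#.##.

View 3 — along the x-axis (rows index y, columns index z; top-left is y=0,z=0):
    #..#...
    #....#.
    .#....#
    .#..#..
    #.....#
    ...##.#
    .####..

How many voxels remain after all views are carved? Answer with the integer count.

voxel count = 17

initial block: 7^3 = 343
step 1: project along y, AND mask (20/49) → |grid| = 140
step 2: project along z, AND mask (13/49) → |grid| = 37
step 3: project along x, AND mask (17/49) → |grid| = 17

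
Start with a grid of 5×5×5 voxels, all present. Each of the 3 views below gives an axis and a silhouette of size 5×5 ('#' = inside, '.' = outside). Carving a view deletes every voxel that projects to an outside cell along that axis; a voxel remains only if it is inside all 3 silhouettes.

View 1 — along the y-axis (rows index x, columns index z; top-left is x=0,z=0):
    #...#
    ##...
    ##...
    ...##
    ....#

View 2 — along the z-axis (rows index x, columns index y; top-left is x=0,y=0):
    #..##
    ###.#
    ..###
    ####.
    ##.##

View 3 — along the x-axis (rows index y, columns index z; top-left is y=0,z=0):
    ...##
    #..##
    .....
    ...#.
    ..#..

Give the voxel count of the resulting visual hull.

start: 5×5×5 = 125 voxels
after view 1 [y-axis, 9 of 25 cells solid] → remaining = 45
after view 2 [z-axis, 18 of 25 cells solid] → remaining = 32
after view 3 [x-axis, 7 of 25 cells solid] → remaining = 9

remaining voxels: 9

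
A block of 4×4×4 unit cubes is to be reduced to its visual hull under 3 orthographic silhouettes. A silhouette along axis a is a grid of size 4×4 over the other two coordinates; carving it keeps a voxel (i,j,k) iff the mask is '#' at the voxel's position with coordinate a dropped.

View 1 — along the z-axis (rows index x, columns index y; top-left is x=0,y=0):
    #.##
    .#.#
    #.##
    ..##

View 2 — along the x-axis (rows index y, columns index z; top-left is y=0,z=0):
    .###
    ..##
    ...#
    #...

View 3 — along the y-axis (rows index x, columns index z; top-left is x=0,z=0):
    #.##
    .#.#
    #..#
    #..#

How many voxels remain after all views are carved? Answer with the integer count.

voxel count = 10

start: 4×4×4 = 64 voxels
  1. axis=2 (XY plane), |mask|=10  ⇒  voxels=40
  2. axis=0 (YZ plane), |mask|=7  ⇒  voxels=15
  3. axis=1 (XZ plane), |mask|=9  ⇒  voxels=10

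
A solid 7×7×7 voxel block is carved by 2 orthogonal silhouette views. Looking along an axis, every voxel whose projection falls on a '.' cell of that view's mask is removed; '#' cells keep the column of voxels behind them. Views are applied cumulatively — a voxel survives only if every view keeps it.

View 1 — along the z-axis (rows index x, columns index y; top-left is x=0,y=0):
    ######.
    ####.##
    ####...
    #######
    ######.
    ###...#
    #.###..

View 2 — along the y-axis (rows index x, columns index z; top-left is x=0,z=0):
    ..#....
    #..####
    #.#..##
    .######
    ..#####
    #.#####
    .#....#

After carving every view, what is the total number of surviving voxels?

|visual hull| = 156

before carving: 343 voxels (7×7×7)
  1. axis=2 (XY plane), |mask|=37  ⇒  voxels=259
  2. axis=1 (XZ plane), |mask|=29  ⇒  voxels=156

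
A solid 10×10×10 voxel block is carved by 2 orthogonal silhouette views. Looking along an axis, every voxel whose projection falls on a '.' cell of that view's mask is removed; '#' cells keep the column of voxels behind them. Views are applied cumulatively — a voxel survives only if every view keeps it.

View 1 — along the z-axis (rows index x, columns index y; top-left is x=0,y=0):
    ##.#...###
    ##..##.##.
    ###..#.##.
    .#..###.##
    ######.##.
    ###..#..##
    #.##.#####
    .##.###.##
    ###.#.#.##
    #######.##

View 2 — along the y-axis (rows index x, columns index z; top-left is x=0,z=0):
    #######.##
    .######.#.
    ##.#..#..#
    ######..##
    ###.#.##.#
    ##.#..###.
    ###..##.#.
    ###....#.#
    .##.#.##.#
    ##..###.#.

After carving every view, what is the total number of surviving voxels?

start: 10×10×10 = 1000 voxels
  1. axis=2 (XY plane), |mask|=69  ⇒  voxels=690
  2. axis=1 (XZ plane), |mask|=65  ⇒  voxels=445

445 voxels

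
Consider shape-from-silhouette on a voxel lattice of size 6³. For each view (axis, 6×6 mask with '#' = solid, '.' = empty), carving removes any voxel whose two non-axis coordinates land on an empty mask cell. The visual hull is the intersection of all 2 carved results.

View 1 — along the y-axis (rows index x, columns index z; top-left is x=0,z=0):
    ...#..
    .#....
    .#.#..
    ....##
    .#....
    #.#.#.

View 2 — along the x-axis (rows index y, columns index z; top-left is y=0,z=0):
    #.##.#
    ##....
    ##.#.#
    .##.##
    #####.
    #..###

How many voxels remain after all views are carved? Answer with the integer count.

voxel count = 38

before carving: 216 voxels (6×6×6)
V1 y: intersect with XZ mask (10 set) -- 60 left
V2 x: intersect with YZ mask (23 set) -- 38 left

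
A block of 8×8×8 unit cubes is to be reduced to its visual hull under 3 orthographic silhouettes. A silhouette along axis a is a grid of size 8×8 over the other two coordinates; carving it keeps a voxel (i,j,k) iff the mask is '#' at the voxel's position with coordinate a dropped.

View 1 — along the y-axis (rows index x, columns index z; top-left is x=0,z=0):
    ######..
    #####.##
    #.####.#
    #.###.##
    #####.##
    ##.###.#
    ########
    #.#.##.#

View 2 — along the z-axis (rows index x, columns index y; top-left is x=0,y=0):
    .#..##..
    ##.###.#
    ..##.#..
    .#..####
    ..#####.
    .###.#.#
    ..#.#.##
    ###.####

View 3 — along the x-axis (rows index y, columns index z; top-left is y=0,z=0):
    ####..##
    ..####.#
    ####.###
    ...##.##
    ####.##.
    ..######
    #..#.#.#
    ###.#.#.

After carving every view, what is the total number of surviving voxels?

full grid |V| = 512
[1] y-view keeps 51 columns → grid now 408
[2] z-view keeps 38 columns → grid now 240
[3] x-view keeps 43 columns → grid now 163

remaining voxels: 163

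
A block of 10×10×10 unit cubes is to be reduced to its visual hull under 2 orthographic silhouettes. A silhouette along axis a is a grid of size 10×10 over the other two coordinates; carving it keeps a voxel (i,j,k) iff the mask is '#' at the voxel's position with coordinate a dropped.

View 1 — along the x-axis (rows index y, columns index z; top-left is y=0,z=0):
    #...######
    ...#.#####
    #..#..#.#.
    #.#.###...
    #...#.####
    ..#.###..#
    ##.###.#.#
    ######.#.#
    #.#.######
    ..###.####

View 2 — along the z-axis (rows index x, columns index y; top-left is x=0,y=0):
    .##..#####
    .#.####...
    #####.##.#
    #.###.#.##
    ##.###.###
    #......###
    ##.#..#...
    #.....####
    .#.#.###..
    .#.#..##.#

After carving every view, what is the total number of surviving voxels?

initial block: 10^3 = 1000
V1 x: intersect with YZ mask (63 set) -- 630 left
V2 z: intersect with XY mask (58 set) -- 376 left

remaining voxels: 376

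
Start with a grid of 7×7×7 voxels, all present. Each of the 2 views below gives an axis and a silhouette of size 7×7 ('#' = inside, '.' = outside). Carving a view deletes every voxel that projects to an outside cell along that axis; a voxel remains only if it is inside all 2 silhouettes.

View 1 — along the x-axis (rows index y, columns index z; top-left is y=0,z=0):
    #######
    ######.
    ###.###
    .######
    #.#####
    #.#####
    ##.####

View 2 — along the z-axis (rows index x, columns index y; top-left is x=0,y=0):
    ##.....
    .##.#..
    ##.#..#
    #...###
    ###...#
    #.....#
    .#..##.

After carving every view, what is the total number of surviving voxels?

remaining voxels: 137

full grid |V| = 343
after view 1 [x-axis, 43 of 49 cells solid] → remaining = 301
after view 2 [z-axis, 22 of 49 cells solid] → remaining = 137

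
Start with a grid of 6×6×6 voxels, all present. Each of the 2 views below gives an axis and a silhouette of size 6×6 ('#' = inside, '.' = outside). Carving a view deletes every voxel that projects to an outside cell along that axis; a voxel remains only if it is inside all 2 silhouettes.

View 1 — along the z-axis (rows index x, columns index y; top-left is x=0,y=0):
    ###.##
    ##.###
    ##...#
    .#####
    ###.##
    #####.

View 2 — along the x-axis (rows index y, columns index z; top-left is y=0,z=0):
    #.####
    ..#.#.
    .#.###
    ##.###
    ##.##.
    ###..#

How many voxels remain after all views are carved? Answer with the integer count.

before carving: 216 voxels (6×6×6)
  1. axis=2 (XY plane), |mask|=28  ⇒  voxels=168
  2. axis=0 (YZ plane), |mask|=24  ⇒  voxels=108

remaining voxels: 108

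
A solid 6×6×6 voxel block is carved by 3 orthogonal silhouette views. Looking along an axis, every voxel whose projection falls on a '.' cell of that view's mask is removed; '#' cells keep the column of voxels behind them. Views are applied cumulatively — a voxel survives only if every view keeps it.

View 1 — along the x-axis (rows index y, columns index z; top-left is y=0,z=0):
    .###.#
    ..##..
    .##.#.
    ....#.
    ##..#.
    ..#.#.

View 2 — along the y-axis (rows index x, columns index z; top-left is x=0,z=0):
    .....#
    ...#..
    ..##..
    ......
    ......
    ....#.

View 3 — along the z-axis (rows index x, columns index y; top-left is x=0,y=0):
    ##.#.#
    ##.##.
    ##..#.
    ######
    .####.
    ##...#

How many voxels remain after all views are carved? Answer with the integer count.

voxel count = 8

full grid |V| = 216
after view 1 [x-axis, 15 of 36 cells solid] → remaining = 90
after view 2 [y-axis, 5 of 36 cells solid] → remaining = 13
after view 3 [z-axis, 24 of 36 cells solid] → remaining = 8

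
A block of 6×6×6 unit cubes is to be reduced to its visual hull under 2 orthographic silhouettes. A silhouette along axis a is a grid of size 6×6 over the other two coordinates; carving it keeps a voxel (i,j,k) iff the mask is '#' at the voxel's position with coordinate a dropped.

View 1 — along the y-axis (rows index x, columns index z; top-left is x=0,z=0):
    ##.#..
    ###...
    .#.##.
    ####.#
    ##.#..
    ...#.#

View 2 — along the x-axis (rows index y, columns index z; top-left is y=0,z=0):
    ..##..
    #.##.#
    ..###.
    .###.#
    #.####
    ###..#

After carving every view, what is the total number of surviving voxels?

voxel count = 69

initial block: 6^3 = 216
  1. axis=1 (XZ plane), |mask|=19  ⇒  voxels=114
  2. axis=0 (YZ plane), |mask|=22  ⇒  voxels=69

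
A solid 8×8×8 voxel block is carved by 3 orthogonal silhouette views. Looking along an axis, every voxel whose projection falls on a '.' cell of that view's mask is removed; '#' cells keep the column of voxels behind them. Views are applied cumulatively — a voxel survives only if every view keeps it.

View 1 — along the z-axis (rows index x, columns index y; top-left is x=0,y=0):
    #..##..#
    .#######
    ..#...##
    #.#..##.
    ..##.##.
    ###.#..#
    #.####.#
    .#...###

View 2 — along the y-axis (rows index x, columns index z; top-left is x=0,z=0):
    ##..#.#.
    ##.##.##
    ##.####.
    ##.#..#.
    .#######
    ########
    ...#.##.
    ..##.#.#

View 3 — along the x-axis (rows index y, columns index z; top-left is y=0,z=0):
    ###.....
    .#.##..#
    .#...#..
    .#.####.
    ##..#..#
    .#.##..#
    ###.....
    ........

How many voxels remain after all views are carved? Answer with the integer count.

start: 8×8×8 = 512 voxels
[1] z-view keeps 37 columns → grid now 296
[2] y-view keeps 42 columns → grid now 194
[3] x-view keeps 25 columns → grid now 74

remaining voxels: 74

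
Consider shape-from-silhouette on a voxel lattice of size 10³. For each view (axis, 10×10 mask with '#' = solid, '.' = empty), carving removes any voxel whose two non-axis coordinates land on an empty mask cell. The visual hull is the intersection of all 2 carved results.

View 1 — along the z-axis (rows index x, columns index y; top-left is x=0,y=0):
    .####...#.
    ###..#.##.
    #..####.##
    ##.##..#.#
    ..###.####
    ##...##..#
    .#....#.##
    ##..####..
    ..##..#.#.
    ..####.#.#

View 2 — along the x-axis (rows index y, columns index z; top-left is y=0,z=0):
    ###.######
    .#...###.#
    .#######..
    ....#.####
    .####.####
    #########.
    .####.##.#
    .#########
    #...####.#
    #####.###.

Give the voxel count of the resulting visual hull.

remaining voxels: 404

before carving: 1000 voxels (10×10×10)
[1] z-view keeps 56 columns → grid now 560
[2] x-view keeps 73 columns → grid now 404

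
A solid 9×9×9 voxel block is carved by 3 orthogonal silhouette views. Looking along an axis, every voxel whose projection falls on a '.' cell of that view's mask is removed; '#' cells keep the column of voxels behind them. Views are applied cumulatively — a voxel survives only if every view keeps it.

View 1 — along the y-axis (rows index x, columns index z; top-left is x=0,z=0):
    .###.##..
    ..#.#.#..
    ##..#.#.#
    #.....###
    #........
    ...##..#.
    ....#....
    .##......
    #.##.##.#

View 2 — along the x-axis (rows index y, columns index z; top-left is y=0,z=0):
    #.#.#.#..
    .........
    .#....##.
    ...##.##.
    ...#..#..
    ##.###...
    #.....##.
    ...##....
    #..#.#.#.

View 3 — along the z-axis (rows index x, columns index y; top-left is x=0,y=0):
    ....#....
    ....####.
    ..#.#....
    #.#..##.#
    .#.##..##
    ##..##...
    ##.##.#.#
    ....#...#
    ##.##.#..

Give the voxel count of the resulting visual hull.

initial block: 9^3 = 729
V1 y: intersect with XZ mask (30 set) -- 270 left
V2 x: intersect with YZ mask (27 set) -- 94 left
V3 z: intersect with XY mask (34 set) -- 35 left

35 voxels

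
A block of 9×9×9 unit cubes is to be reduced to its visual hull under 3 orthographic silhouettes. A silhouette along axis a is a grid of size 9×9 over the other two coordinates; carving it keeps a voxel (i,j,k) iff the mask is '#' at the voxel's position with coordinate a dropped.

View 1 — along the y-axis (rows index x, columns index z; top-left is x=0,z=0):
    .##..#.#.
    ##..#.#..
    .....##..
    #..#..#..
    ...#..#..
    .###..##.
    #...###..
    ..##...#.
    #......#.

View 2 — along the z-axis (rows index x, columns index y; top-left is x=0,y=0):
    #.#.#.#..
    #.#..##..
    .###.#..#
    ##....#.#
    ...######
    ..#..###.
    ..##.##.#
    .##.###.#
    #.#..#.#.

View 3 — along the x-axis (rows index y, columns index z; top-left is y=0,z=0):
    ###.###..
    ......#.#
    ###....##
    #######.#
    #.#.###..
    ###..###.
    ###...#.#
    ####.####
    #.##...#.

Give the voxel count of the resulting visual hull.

remaining voxels: 84

before carving: 729 voxels (9×9×9)
step 1: project along y, AND mask (29/81) → |grid| = 261
step 2: project along z, AND mask (42/81) → |grid| = 132
step 3: project along x, AND mask (49/81) → |grid| = 84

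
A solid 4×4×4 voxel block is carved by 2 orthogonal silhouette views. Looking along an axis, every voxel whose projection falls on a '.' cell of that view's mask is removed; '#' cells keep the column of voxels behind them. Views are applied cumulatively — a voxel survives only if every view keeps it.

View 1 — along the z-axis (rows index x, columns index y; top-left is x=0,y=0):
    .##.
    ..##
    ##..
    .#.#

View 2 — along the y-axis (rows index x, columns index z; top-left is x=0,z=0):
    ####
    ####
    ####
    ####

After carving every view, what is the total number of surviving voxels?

full grid |V| = 64
V1 z: intersect with XY mask (8 set) -- 32 left
V2 y: intersect with XZ mask (16 set) -- 32 left

32 voxels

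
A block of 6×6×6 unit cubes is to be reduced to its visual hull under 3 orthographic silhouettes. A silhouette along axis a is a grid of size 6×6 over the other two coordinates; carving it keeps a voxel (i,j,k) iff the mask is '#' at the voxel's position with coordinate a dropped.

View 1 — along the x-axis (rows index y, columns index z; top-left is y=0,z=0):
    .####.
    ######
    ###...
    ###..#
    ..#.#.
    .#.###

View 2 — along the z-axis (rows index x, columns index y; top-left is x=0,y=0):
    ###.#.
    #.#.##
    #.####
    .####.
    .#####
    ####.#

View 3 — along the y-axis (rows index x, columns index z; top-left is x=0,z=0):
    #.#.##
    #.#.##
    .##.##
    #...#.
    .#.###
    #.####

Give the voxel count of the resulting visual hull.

initial block: 6^3 = 216
[1] x-view keeps 23 columns → grid now 138
[2] z-view keeps 27 columns → grid now 100
[3] y-view keeps 23 columns → grid now 64

remaining voxels: 64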